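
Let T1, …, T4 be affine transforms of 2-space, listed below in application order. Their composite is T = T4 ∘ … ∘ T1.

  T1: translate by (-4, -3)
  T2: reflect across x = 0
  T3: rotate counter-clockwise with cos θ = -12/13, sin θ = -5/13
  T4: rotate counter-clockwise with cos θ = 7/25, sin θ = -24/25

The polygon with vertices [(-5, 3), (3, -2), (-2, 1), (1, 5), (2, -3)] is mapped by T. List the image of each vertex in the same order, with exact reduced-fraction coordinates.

T1 translate by (-4, -3): (-5, 3) → (-9, 0); (3, -2) → (-1, -5); (-2, 1) → (-6, -2); (1, 5) → (-3, 2); (2, -3) → (-2, -6)
T2 reflect across x = 0: (-9, 0) → (9, 0); (-1, -5) → (1, -5); (-6, -2) → (6, -2); (-3, 2) → (3, 2); (-2, -6) → (2, -6)
T3 rotate counter-clockwise with cos θ = -12/13, sin θ = -5/13: (9, 0) → (-108/13, -45/13); (1, -5) → (-37/13, 55/13); (6, -2) → (-82/13, -6/13); (3, 2) → (-2, -3); (2, -6) → (-54/13, 62/13)
T4 rotate counter-clockwise with cos θ = 7/25, sin θ = -24/25: (-108/13, -45/13) → (-1836/325, 2277/325); (-37/13, 55/13) → (1061/325, 1273/325); (-82/13, -6/13) → (-718/325, 1926/325); (-2, -3) → (-86/25, 27/25); (-54/13, 62/13) → (222/65, 346/65)

image vertices: (-1836/325, 2277/325), (1061/325, 1273/325), (-718/325, 1926/325), (-86/25, 27/25), (222/65, 346/65)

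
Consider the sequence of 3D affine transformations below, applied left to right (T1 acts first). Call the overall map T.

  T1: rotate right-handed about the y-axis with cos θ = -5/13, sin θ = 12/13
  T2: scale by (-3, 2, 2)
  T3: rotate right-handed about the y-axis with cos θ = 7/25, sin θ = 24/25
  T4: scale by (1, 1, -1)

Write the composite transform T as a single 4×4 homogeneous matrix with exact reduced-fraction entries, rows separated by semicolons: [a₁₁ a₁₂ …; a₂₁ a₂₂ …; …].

T = [-471/325 0 -492/325 0; 0 2 0 0; 528/325 0 -794/325 0; 0 0 0 1]

T1 = [-5/13 0 12/13 0; 0 1 0 0; -12/13 0 -5/13 0; 0 0 0 1]
T2·T1 = [15/13 0 -36/13 0; 0 2 0 0; -24/13 0 -10/13 0; 0 0 0 1]
T3·…·T1 = [-471/325 0 -492/325 0; 0 2 0 0; -528/325 0 794/325 0; 0 0 0 1]
T4·…·T1 = [-471/325 0 -492/325 0; 0 2 0 0; 528/325 0 -794/325 0; 0 0 0 1]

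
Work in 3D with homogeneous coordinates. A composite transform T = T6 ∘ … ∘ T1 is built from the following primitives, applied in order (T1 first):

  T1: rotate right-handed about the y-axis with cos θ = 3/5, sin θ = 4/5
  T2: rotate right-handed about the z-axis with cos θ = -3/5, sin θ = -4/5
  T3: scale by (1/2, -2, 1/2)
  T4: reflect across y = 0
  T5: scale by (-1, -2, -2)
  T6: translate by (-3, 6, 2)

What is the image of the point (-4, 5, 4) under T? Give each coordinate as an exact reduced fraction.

T(p) = (-119/25, 514/25, -18/5)

T1 rotate right-handed about the y-axis with cos θ = 3/5, sin θ = 4/5: (-4, 5, 4) → (4/5, 5, 28/5)
T2 rotate right-handed about the z-axis with cos θ = -3/5, sin θ = -4/5: (4/5, 5, 28/5) → (88/25, -91/25, 28/5)
T3 scale by (1/2, -2, 1/2): (88/25, -91/25, 28/5) → (44/25, 182/25, 14/5)
T4 reflect across y = 0: (44/25, 182/25, 14/5) → (44/25, -182/25, 14/5)
T5 scale by (-1, -2, -2): (44/25, -182/25, 14/5) → (-44/25, 364/25, -28/5)
T6 translate by (-3, 6, 2): (-44/25, 364/25, -28/5) → (-119/25, 514/25, -18/5)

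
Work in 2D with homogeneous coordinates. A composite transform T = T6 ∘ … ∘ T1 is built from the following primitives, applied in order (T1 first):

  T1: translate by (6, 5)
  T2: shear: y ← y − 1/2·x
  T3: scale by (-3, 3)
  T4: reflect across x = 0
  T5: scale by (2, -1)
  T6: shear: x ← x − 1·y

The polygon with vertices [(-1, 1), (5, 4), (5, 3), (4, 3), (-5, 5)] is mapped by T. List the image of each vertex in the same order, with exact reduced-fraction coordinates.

image vertices: (81/2, -21/2), (153/2, -21/2), (147/2, -15/2), (69, -9), (69/2, -57/2)

T1 translate by (6, 5): (-1, 1) → (5, 6); (5, 4) → (11, 9); (5, 3) → (11, 8); (4, 3) → (10, 8); (-5, 5) → (1, 10)
T2 shear: y ← y − 1/2·x: (5, 6) → (5, 7/2); (11, 9) → (11, 7/2); (11, 8) → (11, 5/2); (10, 8) → (10, 3); (1, 10) → (1, 19/2)
T3 scale by (-3, 3): (5, 7/2) → (-15, 21/2); (11, 7/2) → (-33, 21/2); (11, 5/2) → (-33, 15/2); (10, 3) → (-30, 9); (1, 19/2) → (-3, 57/2)
T4 reflect across x = 0: (-15, 21/2) → (15, 21/2); (-33, 21/2) → (33, 21/2); (-33, 15/2) → (33, 15/2); (-30, 9) → (30, 9); (-3, 57/2) → (3, 57/2)
T5 scale by (2, -1): (15, 21/2) → (30, -21/2); (33, 21/2) → (66, -21/2); (33, 15/2) → (66, -15/2); (30, 9) → (60, -9); (3, 57/2) → (6, -57/2)
T6 shear: x ← x − 1·y: (30, -21/2) → (81/2, -21/2); (66, -21/2) → (153/2, -21/2); (66, -15/2) → (147/2, -15/2); (60, -9) → (69, -9); (6, -57/2) → (69/2, -57/2)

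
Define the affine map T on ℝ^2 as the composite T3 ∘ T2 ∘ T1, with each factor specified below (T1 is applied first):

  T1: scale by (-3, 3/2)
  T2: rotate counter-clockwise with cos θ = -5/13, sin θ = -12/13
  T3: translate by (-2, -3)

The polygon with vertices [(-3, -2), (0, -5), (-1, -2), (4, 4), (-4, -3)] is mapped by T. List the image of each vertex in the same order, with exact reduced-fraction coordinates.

T1 scale by (-3, 3/2): (-3, -2) → (9, -3); (0, -5) → (0, -15/2); (-1, -2) → (3, -3); (4, 4) → (-12, 6); (-4, -3) → (12, -9/2)
T2 rotate counter-clockwise with cos θ = -5/13, sin θ = -12/13: (9, -3) → (-81/13, -93/13); (0, -15/2) → (-90/13, 75/26); (3, -3) → (-51/13, -21/13); (-12, 6) → (132/13, 114/13); (12, -9/2) → (-114/13, -243/26)
T3 translate by (-2, -3): (-81/13, -93/13) → (-107/13, -132/13); (-90/13, 75/26) → (-116/13, -3/26); (-51/13, -21/13) → (-77/13, -60/13); (132/13, 114/13) → (106/13, 75/13); (-114/13, -243/26) → (-140/13, -321/26)

image vertices: (-107/13, -132/13), (-116/13, -3/26), (-77/13, -60/13), (106/13, 75/13), (-140/13, -321/26)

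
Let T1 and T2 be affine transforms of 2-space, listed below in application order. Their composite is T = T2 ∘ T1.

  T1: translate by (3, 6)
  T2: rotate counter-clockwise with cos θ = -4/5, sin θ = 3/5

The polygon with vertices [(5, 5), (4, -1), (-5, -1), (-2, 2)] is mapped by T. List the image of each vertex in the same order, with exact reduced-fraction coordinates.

T1 translate by (3, 6): (5, 5) → (8, 11); (4, -1) → (7, 5); (-5, -1) → (-2, 5); (-2, 2) → (1, 8)
T2 rotate counter-clockwise with cos θ = -4/5, sin θ = 3/5: (8, 11) → (-13, -4); (7, 5) → (-43/5, 1/5); (-2, 5) → (-7/5, -26/5); (1, 8) → (-28/5, -29/5)

image vertices: (-13, -4), (-43/5, 1/5), (-7/5, -26/5), (-28/5, -29/5)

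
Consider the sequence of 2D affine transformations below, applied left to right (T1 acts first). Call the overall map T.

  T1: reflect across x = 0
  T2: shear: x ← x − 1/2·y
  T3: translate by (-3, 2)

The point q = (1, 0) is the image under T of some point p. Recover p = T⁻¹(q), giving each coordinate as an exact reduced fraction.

p = (-3, -2)

T1 = [-1 0 0; 0 1 0; 0 0 1]
T2·T1 = [-1 -1/2 0; 0 1 0; 0 0 1]
T3·…·T1 = [-1 -1/2 -3; 0 1 2; 0 0 1]
det M = -1; M⁻¹ = [-1 -1/2 -2; 0 1 -2; 0 0 1]
M⁻¹ · (1, 0)ᵀ = (-3, -2)ᵀ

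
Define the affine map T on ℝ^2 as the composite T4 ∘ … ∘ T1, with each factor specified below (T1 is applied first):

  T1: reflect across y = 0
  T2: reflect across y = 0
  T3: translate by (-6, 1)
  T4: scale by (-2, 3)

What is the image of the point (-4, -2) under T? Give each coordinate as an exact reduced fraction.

T1 reflect across y = 0: (-4, -2) → (-4, 2)
T2 reflect across y = 0: (-4, 2) → (-4, -2)
T3 translate by (-6, 1): (-4, -2) → (-10, -1)
T4 scale by (-2, 3): (-10, -1) → (20, -3)

T(p) = (20, -3)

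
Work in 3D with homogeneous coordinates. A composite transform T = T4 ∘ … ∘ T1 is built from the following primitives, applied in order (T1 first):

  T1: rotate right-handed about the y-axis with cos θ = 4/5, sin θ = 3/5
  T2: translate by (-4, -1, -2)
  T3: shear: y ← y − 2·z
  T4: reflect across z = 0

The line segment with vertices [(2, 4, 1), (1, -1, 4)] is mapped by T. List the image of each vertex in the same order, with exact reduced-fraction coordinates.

T1 rotate right-handed about the y-axis with cos θ = 4/5, sin θ = 3/5: (2, 4, 1) → (11/5, 4, -2/5); (1, -1, 4) → (16/5, -1, 13/5)
T2 translate by (-4, -1, -2): (11/5, 4, -2/5) → (-9/5, 3, -12/5); (16/5, -1, 13/5) → (-4/5, -2, 3/5)
T3 shear: y ← y − 2·z: (-9/5, 3, -12/5) → (-9/5, 39/5, -12/5); (-4/5, -2, 3/5) → (-4/5, -16/5, 3/5)
T4 reflect across z = 0: (-9/5, 39/5, -12/5) → (-9/5, 39/5, 12/5); (-4/5, -16/5, 3/5) → (-4/5, -16/5, -3/5)

image vertices: (-9/5, 39/5, 12/5), (-4/5, -16/5, -3/5)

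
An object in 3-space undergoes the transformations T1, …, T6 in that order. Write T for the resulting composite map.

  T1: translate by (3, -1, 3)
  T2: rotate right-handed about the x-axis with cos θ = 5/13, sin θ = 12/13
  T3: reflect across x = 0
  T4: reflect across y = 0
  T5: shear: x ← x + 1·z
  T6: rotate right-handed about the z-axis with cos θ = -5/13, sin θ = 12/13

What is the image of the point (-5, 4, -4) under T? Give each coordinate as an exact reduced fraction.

T(p) = (3/13, 63/13, 31/13)

T1 translate by (3, -1, 3): (-5, 4, -4) → (-2, 3, -1)
T2 rotate right-handed about the x-axis with cos θ = 5/13, sin θ = 12/13: (-2, 3, -1) → (-2, 27/13, 31/13)
T3 reflect across x = 0: (-2, 27/13, 31/13) → (2, 27/13, 31/13)
T4 reflect across y = 0: (2, 27/13, 31/13) → (2, -27/13, 31/13)
T5 shear: x ← x + 1·z: (2, -27/13, 31/13) → (57/13, -27/13, 31/13)
T6 rotate right-handed about the z-axis with cos θ = -5/13, sin θ = 12/13: (57/13, -27/13, 31/13) → (3/13, 63/13, 31/13)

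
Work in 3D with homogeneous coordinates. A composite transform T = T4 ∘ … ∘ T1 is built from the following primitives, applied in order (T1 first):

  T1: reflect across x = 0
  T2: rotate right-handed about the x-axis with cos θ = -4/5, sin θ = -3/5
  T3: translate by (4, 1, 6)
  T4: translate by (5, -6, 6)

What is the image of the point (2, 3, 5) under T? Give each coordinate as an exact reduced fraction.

T1 reflect across x = 0: (2, 3, 5) → (-2, 3, 5)
T2 rotate right-handed about the x-axis with cos θ = -4/5, sin θ = -3/5: (-2, 3, 5) → (-2, 3/5, -29/5)
T3 translate by (4, 1, 6): (-2, 3/5, -29/5) → (2, 8/5, 1/5)
T4 translate by (5, -6, 6): (2, 8/5, 1/5) → (7, -22/5, 31/5)

T(p) = (7, -22/5, 31/5)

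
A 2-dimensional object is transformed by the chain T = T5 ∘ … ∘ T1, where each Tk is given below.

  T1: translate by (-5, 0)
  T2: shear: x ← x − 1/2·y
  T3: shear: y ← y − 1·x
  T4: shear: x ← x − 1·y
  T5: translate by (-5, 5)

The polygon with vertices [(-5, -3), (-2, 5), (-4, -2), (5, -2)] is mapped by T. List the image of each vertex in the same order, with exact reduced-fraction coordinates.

image vertices: (-19, 21/2), (-29, 39/2), (-19, 11), (-1, 2)

T1 translate by (-5, 0): (-5, -3) → (-10, -3); (-2, 5) → (-7, 5); (-4, -2) → (-9, -2); (5, -2) → (0, -2)
T2 shear: x ← x − 1/2·y: (-10, -3) → (-17/2, -3); (-7, 5) → (-19/2, 5); (-9, -2) → (-8, -2); (0, -2) → (1, -2)
T3 shear: y ← y − 1·x: (-17/2, -3) → (-17/2, 11/2); (-19/2, 5) → (-19/2, 29/2); (-8, -2) → (-8, 6); (1, -2) → (1, -3)
T4 shear: x ← x − 1·y: (-17/2, 11/2) → (-14, 11/2); (-19/2, 29/2) → (-24, 29/2); (-8, 6) → (-14, 6); (1, -3) → (4, -3)
T5 translate by (-5, 5): (-14, 11/2) → (-19, 21/2); (-24, 29/2) → (-29, 39/2); (-14, 6) → (-19, 11); (4, -3) → (-1, 2)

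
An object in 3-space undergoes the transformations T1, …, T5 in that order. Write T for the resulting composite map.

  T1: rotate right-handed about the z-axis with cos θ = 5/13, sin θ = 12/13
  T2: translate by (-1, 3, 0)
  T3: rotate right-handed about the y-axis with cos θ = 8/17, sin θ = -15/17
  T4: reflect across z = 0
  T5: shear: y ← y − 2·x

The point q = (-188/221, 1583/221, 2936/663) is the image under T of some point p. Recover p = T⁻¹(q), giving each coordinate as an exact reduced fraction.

T1 = [5/13 -12/13 0 0; 12/13 5/13 0 0; 0 0 1 0; 0 0 0 1]
T2·T1 = [5/13 -12/13 0 -1; 12/13 5/13 0 3; 0 0 1 0; 0 0 0 1]
T3·…·T1 = [40/221 -96/221 -15/17 -8/17; 12/13 5/13 0 3; 75/221 -180/221 8/17 -15/17; 0 0 0 1]
T4·…·T1 = [40/221 -96/221 -15/17 -8/17; 12/13 5/13 0 3; -75/221 180/221 -8/17 15/17; 0 0 0 1]
T5·…·T1 = [40/221 -96/221 -15/17 -8/17; 124/221 277/221 30/17 67/17; -75/221 180/221 -8/17 15/17; 0 0 0 1]
det M = -1; M⁻¹ = [448/221 12/13 -75/221 -31/13; 74/221 5/13 180/221 -27/13; -15/17 0 -8/17 0; 0 0 0 1]
M⁻¹ · (-188/221, 1583/221, 2936/663)ᵀ = (1, 4, -4/3)ᵀ

p = (1, 4, -4/3)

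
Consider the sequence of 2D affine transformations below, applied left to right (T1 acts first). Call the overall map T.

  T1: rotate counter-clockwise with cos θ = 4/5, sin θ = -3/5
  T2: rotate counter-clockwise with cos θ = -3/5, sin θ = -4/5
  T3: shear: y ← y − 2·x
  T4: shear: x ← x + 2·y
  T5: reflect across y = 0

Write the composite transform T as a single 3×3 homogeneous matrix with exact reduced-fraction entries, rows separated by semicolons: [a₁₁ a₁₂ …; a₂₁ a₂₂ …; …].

T = [58/25 -69/25 0; -41/25 38/25 0; 0 0 1]

T1 = [4/5 3/5 0; -3/5 4/5 0; 0 0 1]
T2·T1 = [-24/25 7/25 0; -7/25 -24/25 0; 0 0 1]
T3·…·T1 = [-24/25 7/25 0; 41/25 -38/25 0; 0 0 1]
T4·…·T1 = [58/25 -69/25 0; 41/25 -38/25 0; 0 0 1]
T5·…·T1 = [58/25 -69/25 0; -41/25 38/25 0; 0 0 1]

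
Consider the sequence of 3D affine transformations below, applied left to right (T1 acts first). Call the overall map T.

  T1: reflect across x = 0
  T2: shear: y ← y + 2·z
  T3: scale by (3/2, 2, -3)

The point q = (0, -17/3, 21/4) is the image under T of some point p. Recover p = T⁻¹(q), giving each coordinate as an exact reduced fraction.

p = (0, 2/3, -7/4)

T1 = [-1 0 0 0; 0 1 0 0; 0 0 1 0; 0 0 0 1]
T2·T1 = [-1 0 0 0; 0 1 2 0; 0 0 1 0; 0 0 0 1]
T3·…·T1 = [-3/2 0 0 0; 0 2 4 0; 0 0 -3 0; 0 0 0 1]
det M = 9; M⁻¹ = [-2/3 0 0 0; 0 1/2 2/3 0; 0 0 -1/3 0; 0 0 0 1]
M⁻¹ · (0, -17/3, 21/4)ᵀ = (0, 2/3, -7/4)ᵀ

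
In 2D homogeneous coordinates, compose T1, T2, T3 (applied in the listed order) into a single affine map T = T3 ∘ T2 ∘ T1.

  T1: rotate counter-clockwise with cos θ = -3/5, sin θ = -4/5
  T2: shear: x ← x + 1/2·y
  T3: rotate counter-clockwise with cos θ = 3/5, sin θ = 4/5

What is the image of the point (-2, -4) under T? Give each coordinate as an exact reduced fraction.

T(p) = (-16/5, 12/5)

T1 rotate counter-clockwise with cos θ = -3/5, sin θ = -4/5: (-2, -4) → (-2, 4)
T2 shear: x ← x + 1/2·y: (-2, 4) → (0, 4)
T3 rotate counter-clockwise with cos θ = 3/5, sin θ = 4/5: (0, 4) → (-16/5, 12/5)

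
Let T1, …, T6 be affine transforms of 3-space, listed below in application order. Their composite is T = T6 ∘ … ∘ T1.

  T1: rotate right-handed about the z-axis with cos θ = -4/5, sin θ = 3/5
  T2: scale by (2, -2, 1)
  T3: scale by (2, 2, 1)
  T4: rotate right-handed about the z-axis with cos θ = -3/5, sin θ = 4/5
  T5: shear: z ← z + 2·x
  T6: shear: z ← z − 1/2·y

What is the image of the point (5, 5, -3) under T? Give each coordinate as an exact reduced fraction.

T1 rotate right-handed about the z-axis with cos θ = -4/5, sin θ = 3/5: (5, 5, -3) → (-7, -1, -3)
T2 scale by (2, -2, 1): (-7, -1, -3) → (-14, 2, -3)
T3 scale by (2, 2, 1): (-14, 2, -3) → (-28, 4, -3)
T4 rotate right-handed about the z-axis with cos θ = -3/5, sin θ = 4/5: (-28, 4, -3) → (68/5, -124/5, -3)
T5 shear: z ← z + 2·x: (68/5, -124/5, -3) → (68/5, -124/5, 121/5)
T6 shear: z ← z − 1/2·y: (68/5, -124/5, 121/5) → (68/5, -124/5, 183/5)

T(p) = (68/5, -124/5, 183/5)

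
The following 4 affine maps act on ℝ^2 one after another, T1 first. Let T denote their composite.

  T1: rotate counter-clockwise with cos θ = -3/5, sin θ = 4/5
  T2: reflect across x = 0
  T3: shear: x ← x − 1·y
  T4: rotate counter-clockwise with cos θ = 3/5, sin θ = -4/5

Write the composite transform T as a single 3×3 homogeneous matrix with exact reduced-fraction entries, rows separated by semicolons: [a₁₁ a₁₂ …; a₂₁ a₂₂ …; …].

T = [13/25 9/25 0; 16/25 -37/25 0; 0 0 1]

T1 = [-3/5 -4/5 0; 4/5 -3/5 0; 0 0 1]
T2·T1 = [3/5 4/5 0; 4/5 -3/5 0; 0 0 1]
T3·…·T1 = [-1/5 7/5 0; 4/5 -3/5 0; 0 0 1]
T4·…·T1 = [13/25 9/25 0; 16/25 -37/25 0; 0 0 1]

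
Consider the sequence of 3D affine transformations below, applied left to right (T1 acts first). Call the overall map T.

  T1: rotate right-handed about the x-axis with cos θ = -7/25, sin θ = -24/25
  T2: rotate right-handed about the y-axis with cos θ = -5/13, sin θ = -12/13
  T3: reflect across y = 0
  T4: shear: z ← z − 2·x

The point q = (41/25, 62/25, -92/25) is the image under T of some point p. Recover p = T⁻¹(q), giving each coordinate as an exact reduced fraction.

T1 = [1 0 0 0; 0 -7/25 24/25 0; 0 -24/25 -7/25 0; 0 0 0 1]
T2·T1 = [-5/13 288/325 84/325 0; 0 -7/25 24/25 0; 12/13 24/65 7/65 0; 0 0 0 1]
T3·…·T1 = [-5/13 288/325 84/325 0; 0 7/25 -24/25 0; 12/13 24/65 7/65 0; 0 0 0 1]
T4·…·T1 = [-5/13 288/325 84/325 0; 0 7/25 -24/25 0; 22/13 -456/325 -133/325 0; 0 0 0 1]
det M = -1; M⁻¹ = [19/13 0 12/13 0; 528/325 7/25 24/65 0; 154/325 -24/25 7/65 0; 0 0 0 1]
M⁻¹ · (41/25, 62/25, -92/25)ᵀ = (-1, 2, -2)ᵀ

p = (-1, 2, -2)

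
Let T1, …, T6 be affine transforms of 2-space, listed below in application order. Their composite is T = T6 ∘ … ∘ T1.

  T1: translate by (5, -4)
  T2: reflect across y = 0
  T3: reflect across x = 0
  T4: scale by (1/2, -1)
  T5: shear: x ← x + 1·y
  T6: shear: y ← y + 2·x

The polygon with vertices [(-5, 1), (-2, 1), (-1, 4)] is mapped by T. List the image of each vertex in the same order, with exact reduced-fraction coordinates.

T1 translate by (5, -4): (-5, 1) → (0, -3); (-2, 1) → (3, -3); (-1, 4) → (4, 0)
T2 reflect across y = 0: (0, -3) → (0, 3); (3, -3) → (3, 3); (4, 0) → (4, 0)
T3 reflect across x = 0: (0, 3) → (0, 3); (3, 3) → (-3, 3); (4, 0) → (-4, 0)
T4 scale by (1/2, -1): (0, 3) → (0, -3); (-3, 3) → (-3/2, -3); (-4, 0) → (-2, 0)
T5 shear: x ← x + 1·y: (0, -3) → (-3, -3); (-3/2, -3) → (-9/2, -3); (-2, 0) → (-2, 0)
T6 shear: y ← y + 2·x: (-3, -3) → (-3, -9); (-9/2, -3) → (-9/2, -12); (-2, 0) → (-2, -4)

image vertices: (-3, -9), (-9/2, -12), (-2, -4)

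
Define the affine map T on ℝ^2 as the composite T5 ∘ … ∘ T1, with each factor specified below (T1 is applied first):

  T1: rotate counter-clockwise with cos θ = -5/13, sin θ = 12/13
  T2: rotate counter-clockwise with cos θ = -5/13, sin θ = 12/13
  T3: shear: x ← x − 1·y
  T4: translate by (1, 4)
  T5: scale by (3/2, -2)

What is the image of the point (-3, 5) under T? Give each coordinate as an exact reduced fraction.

T(p) = (4083/338, -882/169)

T1 rotate counter-clockwise with cos θ = -5/13, sin θ = 12/13: (-3, 5) → (-45/13, -61/13)
T2 rotate counter-clockwise with cos θ = -5/13, sin θ = 12/13: (-45/13, -61/13) → (957/169, -235/169)
T3 shear: x ← x − 1·y: (957/169, -235/169) → (1192/169, -235/169)
T4 translate by (1, 4): (1192/169, -235/169) → (1361/169, 441/169)
T5 scale by (3/2, -2): (1361/169, 441/169) → (4083/338, -882/169)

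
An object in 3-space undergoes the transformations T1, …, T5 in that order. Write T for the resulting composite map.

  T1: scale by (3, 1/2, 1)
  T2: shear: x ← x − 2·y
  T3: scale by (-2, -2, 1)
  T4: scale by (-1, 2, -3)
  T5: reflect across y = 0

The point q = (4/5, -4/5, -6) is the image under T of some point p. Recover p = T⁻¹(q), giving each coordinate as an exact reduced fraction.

T1 = [3 0 0 0; 0 1/2 0 0; 0 0 1 0; 0 0 0 1]
T2·T1 = [3 -1 0 0; 0 1/2 0 0; 0 0 1 0; 0 0 0 1]
T3·…·T1 = [-6 2 0 0; 0 -1 0 0; 0 0 1 0; 0 0 0 1]
T4·…·T1 = [6 -2 0 0; 0 -2 0 0; 0 0 -3 0; 0 0 0 1]
T5·…·T1 = [6 -2 0 0; 0 2 0 0; 0 0 -3 0; 0 0 0 1]
det M = -36; M⁻¹ = [1/6 1/6 0 0; 0 1/2 0 0; 0 0 -1/3 0; 0 0 0 1]
M⁻¹ · (4/5, -4/5, -6)ᵀ = (0, -2/5, 2)ᵀ

p = (0, -2/5, 2)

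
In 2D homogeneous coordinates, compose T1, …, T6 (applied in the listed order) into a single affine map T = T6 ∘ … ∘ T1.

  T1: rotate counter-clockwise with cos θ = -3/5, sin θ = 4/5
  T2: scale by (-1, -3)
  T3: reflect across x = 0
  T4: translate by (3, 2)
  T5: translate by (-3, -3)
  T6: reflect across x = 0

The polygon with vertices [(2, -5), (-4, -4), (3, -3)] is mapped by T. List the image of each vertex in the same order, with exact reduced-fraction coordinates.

image vertices: (-14/5, -74/5), (-28/5, 7/5), (-3/5, -68/5)

T1 rotate counter-clockwise with cos θ = -3/5, sin θ = 4/5: (2, -5) → (14/5, 23/5); (-4, -4) → (28/5, -4/5); (3, -3) → (3/5, 21/5)
T2 scale by (-1, -3): (14/5, 23/5) → (-14/5, -69/5); (28/5, -4/5) → (-28/5, 12/5); (3/5, 21/5) → (-3/5, -63/5)
T3 reflect across x = 0: (-14/5, -69/5) → (14/5, -69/5); (-28/5, 12/5) → (28/5, 12/5); (-3/5, -63/5) → (3/5, -63/5)
T4 translate by (3, 2): (14/5, -69/5) → (29/5, -59/5); (28/5, 12/5) → (43/5, 22/5); (3/5, -63/5) → (18/5, -53/5)
T5 translate by (-3, -3): (29/5, -59/5) → (14/5, -74/5); (43/5, 22/5) → (28/5, 7/5); (18/5, -53/5) → (3/5, -68/5)
T6 reflect across x = 0: (14/5, -74/5) → (-14/5, -74/5); (28/5, 7/5) → (-28/5, 7/5); (3/5, -68/5) → (-3/5, -68/5)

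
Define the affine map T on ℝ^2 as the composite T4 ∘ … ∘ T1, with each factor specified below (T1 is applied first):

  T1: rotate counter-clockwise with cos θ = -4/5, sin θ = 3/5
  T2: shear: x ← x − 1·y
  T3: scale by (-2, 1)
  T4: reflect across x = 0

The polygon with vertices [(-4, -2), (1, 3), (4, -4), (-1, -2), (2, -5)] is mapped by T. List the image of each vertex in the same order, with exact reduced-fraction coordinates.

image vertices: (52/5, -4/5), (-8/5, -9/5), (-64/5, 28/5), (2, 1), (-38/5, 26/5)

T1 rotate counter-clockwise with cos θ = -4/5, sin θ = 3/5: (-4, -2) → (22/5, -4/5); (1, 3) → (-13/5, -9/5); (4, -4) → (-4/5, 28/5); (-1, -2) → (2, 1); (2, -5) → (7/5, 26/5)
T2 shear: x ← x − 1·y: (22/5, -4/5) → (26/5, -4/5); (-13/5, -9/5) → (-4/5, -9/5); (-4/5, 28/5) → (-32/5, 28/5); (2, 1) → (1, 1); (7/5, 26/5) → (-19/5, 26/5)
T3 scale by (-2, 1): (26/5, -4/5) → (-52/5, -4/5); (-4/5, -9/5) → (8/5, -9/5); (-32/5, 28/5) → (64/5, 28/5); (1, 1) → (-2, 1); (-19/5, 26/5) → (38/5, 26/5)
T4 reflect across x = 0: (-52/5, -4/5) → (52/5, -4/5); (8/5, -9/5) → (-8/5, -9/5); (64/5, 28/5) → (-64/5, 28/5); (-2, 1) → (2, 1); (38/5, 26/5) → (-38/5, 26/5)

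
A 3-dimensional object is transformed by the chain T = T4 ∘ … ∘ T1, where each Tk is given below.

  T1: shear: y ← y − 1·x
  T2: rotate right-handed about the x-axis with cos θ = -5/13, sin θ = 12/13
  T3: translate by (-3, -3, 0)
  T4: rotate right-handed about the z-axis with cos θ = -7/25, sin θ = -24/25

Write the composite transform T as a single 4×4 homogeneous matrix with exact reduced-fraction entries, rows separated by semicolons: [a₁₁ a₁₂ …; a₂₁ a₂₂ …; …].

T1 = [1 0 0 0; -1 1 0 0; 0 0 1 0; 0 0 0 1]
T2·T1 = [1 0 0 0; 5/13 -5/13 -12/13 0; -12/13 12/13 -5/13 0; 0 0 0 1]
T3·…·T1 = [1 0 0 -3; 5/13 -5/13 -12/13 -3; -12/13 12/13 -5/13 0; 0 0 0 1]
T4·…·T1 = [29/325 -24/65 -288/325 -51/25; -347/325 7/65 84/325 93/25; -12/13 12/13 -5/13 0; 0 0 0 1]

T = [29/325 -24/65 -288/325 -51/25; -347/325 7/65 84/325 93/25; -12/13 12/13 -5/13 0; 0 0 0 1]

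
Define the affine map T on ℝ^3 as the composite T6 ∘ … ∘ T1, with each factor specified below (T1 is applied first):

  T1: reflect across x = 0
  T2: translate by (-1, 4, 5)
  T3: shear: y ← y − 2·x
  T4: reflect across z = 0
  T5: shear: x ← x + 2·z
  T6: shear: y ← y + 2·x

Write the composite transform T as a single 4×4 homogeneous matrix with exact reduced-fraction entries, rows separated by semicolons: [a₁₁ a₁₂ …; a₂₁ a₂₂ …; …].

T = [-1 0 -2 -11; 0 1 -4 -16; 0 0 -1 -5; 0 0 0 1]

T1 = [-1 0 0 0; 0 1 0 0; 0 0 1 0; 0 0 0 1]
T2·T1 = [-1 0 0 -1; 0 1 0 4; 0 0 1 5; 0 0 0 1]
T3·…·T1 = [-1 0 0 -1; 2 1 0 6; 0 0 1 5; 0 0 0 1]
T4·…·T1 = [-1 0 0 -1; 2 1 0 6; 0 0 -1 -5; 0 0 0 1]
T5·…·T1 = [-1 0 -2 -11; 2 1 0 6; 0 0 -1 -5; 0 0 0 1]
T6·…·T1 = [-1 0 -2 -11; 0 1 -4 -16; 0 0 -1 -5; 0 0 0 1]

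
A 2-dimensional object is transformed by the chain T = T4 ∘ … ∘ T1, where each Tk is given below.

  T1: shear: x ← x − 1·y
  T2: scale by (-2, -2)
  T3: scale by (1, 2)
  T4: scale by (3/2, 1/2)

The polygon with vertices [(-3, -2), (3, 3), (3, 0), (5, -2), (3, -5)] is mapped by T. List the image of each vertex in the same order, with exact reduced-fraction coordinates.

image vertices: (3, 4), (0, -6), (-9, 0), (-21, 4), (-24, 10)

T1 shear: x ← x − 1·y: (-3, -2) → (-1, -2); (3, 3) → (0, 3); (3, 0) → (3, 0); (5, -2) → (7, -2); (3, -5) → (8, -5)
T2 scale by (-2, -2): (-1, -2) → (2, 4); (0, 3) → (0, -6); (3, 0) → (-6, 0); (7, -2) → (-14, 4); (8, -5) → (-16, 10)
T3 scale by (1, 2): (2, 4) → (2, 8); (0, -6) → (0, -12); (-6, 0) → (-6, 0); (-14, 4) → (-14, 8); (-16, 10) → (-16, 20)
T4 scale by (3/2, 1/2): (2, 8) → (3, 4); (0, -12) → (0, -6); (-6, 0) → (-9, 0); (-14, 8) → (-21, 4); (-16, 20) → (-24, 10)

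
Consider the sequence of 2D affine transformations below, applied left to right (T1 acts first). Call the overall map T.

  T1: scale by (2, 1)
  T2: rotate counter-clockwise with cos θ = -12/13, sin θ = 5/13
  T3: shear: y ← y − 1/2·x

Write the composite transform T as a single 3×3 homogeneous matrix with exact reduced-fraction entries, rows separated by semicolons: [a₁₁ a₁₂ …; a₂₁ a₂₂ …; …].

T1 = [2 0 0; 0 1 0; 0 0 1]
T2·T1 = [-24/13 -5/13 0; 10/13 -12/13 0; 0 0 1]
T3·…·T1 = [-24/13 -5/13 0; 22/13 -19/26 0; 0 0 1]

T = [-24/13 -5/13 0; 22/13 -19/26 0; 0 0 1]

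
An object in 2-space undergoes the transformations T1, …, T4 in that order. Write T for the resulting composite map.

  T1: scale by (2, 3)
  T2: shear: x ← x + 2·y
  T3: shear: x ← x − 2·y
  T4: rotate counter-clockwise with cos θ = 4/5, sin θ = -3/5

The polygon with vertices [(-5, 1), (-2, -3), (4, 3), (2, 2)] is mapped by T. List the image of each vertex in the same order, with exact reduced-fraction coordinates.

T1 scale by (2, 3): (-5, 1) → (-10, 3); (-2, -3) → (-4, -9); (4, 3) → (8, 9); (2, 2) → (4, 6)
T2 shear: x ← x + 2·y: (-10, 3) → (-4, 3); (-4, -9) → (-22, -9); (8, 9) → (26, 9); (4, 6) → (16, 6)
T3 shear: x ← x − 2·y: (-4, 3) → (-10, 3); (-22, -9) → (-4, -9); (26, 9) → (8, 9); (16, 6) → (4, 6)
T4 rotate counter-clockwise with cos θ = 4/5, sin θ = -3/5: (-10, 3) → (-31/5, 42/5); (-4, -9) → (-43/5, -24/5); (8, 9) → (59/5, 12/5); (4, 6) → (34/5, 12/5)

image vertices: (-31/5, 42/5), (-43/5, -24/5), (59/5, 12/5), (34/5, 12/5)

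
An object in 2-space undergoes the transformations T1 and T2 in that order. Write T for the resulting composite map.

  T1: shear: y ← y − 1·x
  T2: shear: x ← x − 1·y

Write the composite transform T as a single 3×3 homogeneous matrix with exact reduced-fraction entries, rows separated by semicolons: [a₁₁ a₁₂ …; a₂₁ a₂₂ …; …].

T = [2 -1 0; -1 1 0; 0 0 1]

T1 = [1 0 0; -1 1 0; 0 0 1]
T2·T1 = [2 -1 0; -1 1 0; 0 0 1]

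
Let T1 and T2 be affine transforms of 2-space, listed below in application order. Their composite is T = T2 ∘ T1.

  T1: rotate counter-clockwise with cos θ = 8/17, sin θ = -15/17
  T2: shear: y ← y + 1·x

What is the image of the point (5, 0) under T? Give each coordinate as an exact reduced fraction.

T1 rotate counter-clockwise with cos θ = 8/17, sin θ = -15/17: (5, 0) → (40/17, -75/17)
T2 shear: y ← y + 1·x: (40/17, -75/17) → (40/17, -35/17)

T(p) = (40/17, -35/17)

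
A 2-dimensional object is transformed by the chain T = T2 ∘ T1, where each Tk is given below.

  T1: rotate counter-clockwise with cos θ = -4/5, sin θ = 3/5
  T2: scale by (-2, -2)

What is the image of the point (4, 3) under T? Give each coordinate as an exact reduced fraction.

T(p) = (10, 0)

T1 rotate counter-clockwise with cos θ = -4/5, sin θ = 3/5: (4, 3) → (-5, 0)
T2 scale by (-2, -2): (-5, 0) → (10, 0)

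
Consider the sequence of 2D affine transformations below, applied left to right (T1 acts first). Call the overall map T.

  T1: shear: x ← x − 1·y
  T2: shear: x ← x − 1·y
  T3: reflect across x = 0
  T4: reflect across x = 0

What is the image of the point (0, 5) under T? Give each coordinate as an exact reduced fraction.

T1 shear: x ← x − 1·y: (0, 5) → (-5, 5)
T2 shear: x ← x − 1·y: (-5, 5) → (-10, 5)
T3 reflect across x = 0: (-10, 5) → (10, 5)
T4 reflect across x = 0: (10, 5) → (-10, 5)

T(p) = (-10, 5)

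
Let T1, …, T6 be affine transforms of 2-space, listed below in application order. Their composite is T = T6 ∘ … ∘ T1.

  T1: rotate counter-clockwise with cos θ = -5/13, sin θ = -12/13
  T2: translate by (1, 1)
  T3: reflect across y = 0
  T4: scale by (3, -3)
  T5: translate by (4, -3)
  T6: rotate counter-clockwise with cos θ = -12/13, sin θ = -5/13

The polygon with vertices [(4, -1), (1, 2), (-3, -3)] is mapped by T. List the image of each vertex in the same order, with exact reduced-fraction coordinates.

T1 rotate counter-clockwise with cos θ = -5/13, sin θ = -12/13: (4, -1) → (-32/13, -43/13); (1, 2) → (19/13, -22/13); (-3, -3) → (-21/13, 51/13)
T2 translate by (1, 1): (-32/13, -43/13) → (-19/13, -30/13); (19/13, -22/13) → (32/13, -9/13); (-21/13, 51/13) → (-8/13, 64/13)
T3 reflect across y = 0: (-19/13, -30/13) → (-19/13, 30/13); (32/13, -9/13) → (32/13, 9/13); (-8/13, 64/13) → (-8/13, -64/13)
T4 scale by (3, -3): (-19/13, 30/13) → (-57/13, -90/13); (32/13, 9/13) → (96/13, -27/13); (-8/13, -64/13) → (-24/13, 192/13)
T5 translate by (4, -3): (-57/13, -90/13) → (-5/13, -129/13); (96/13, -27/13) → (148/13, -66/13); (-24/13, 192/13) → (28/13, 153/13)
T6 rotate counter-clockwise with cos θ = -12/13, sin θ = -5/13: (-5/13, -129/13) → (-45/13, 121/13); (148/13, -66/13) → (-162/13, 4/13); (28/13, 153/13) → (33/13, -152/13)

image vertices: (-45/13, 121/13), (-162/13, 4/13), (33/13, -152/13)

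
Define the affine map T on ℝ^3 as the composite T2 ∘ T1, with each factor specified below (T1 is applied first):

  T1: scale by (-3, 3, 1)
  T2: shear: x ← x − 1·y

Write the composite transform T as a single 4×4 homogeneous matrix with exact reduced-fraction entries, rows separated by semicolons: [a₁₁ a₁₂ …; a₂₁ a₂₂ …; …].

T = [-3 -3 0 0; 0 3 0 0; 0 0 1 0; 0 0 0 1]

T1 = [-3 0 0 0; 0 3 0 0; 0 0 1 0; 0 0 0 1]
T2·T1 = [-3 -3 0 0; 0 3 0 0; 0 0 1 0; 0 0 0 1]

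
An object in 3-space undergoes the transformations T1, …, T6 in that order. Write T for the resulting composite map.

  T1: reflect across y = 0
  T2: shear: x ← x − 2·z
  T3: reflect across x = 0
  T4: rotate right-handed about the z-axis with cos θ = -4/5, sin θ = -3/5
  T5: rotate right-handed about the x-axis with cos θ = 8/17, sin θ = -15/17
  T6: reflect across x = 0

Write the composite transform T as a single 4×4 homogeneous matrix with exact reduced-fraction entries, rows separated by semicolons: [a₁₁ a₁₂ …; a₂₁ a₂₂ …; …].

T1 = [1 0 0 0; 0 -1 0 0; 0 0 1 0; 0 0 0 1]
T2·T1 = [1 0 -2 0; 0 -1 0 0; 0 0 1 0; 0 0 0 1]
T3·…·T1 = [-1 0 2 0; 0 -1 0 0; 0 0 1 0; 0 0 0 1]
T4·…·T1 = [4/5 -3/5 -8/5 0; 3/5 4/5 -6/5 0; 0 0 1 0; 0 0 0 1]
T5·…·T1 = [4/5 -3/5 -8/5 0; 24/85 32/85 27/85 0; -9/17 -12/17 26/17 0; 0 0 0 1]
T6·…·T1 = [-4/5 3/5 8/5 0; 24/85 32/85 27/85 0; -9/17 -12/17 26/17 0; 0 0 0 1]

T = [-4/5 3/5 8/5 0; 24/85 32/85 27/85 0; -9/17 -12/17 26/17 0; 0 0 0 1]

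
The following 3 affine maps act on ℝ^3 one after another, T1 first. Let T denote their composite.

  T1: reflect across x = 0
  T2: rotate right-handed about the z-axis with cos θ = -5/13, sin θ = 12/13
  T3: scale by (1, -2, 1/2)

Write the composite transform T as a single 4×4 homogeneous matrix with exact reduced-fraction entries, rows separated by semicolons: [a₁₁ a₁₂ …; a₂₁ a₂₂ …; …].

T1 = [-1 0 0 0; 0 1 0 0; 0 0 1 0; 0 0 0 1]
T2·T1 = [5/13 -12/13 0 0; -12/13 -5/13 0 0; 0 0 1 0; 0 0 0 1]
T3·…·T1 = [5/13 -12/13 0 0; 24/13 10/13 0 0; 0 0 1/2 0; 0 0 0 1]

T = [5/13 -12/13 0 0; 24/13 10/13 0 0; 0 0 1/2 0; 0 0 0 1]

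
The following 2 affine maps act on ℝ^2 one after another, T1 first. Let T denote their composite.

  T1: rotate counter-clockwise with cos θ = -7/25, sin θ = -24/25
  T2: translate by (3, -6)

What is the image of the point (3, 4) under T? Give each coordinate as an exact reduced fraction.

T(p) = (6, -10)

T1 rotate counter-clockwise with cos θ = -7/25, sin θ = -24/25: (3, 4) → (3, -4)
T2 translate by (3, -6): (3, -4) → (6, -10)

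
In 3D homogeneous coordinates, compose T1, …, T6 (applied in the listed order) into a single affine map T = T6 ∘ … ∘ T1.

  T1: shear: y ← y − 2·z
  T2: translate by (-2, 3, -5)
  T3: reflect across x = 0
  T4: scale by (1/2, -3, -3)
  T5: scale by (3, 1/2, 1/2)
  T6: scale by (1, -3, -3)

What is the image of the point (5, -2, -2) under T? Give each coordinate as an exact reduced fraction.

T1 shear: y ← y − 2·z: (5, -2, -2) → (5, 2, -2)
T2 translate by (-2, 3, -5): (5, 2, -2) → (3, 5, -7)
T3 reflect across x = 0: (3, 5, -7) → (-3, 5, -7)
T4 scale by (1/2, -3, -3): (-3, 5, -7) → (-3/2, -15, 21)
T5 scale by (3, 1/2, 1/2): (-3/2, -15, 21) → (-9/2, -15/2, 21/2)
T6 scale by (1, -3, -3): (-9/2, -15/2, 21/2) → (-9/2, 45/2, -63/2)

T(p) = (-9/2, 45/2, -63/2)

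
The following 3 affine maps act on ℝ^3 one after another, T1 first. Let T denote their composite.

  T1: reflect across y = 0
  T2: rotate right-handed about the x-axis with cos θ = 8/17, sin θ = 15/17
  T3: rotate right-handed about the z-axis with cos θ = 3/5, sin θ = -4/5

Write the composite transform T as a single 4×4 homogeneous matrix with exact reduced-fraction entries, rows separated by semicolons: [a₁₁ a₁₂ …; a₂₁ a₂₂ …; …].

T1 = [1 0 0 0; 0 -1 0 0; 0 0 1 0; 0 0 0 1]
T2·T1 = [1 0 0 0; 0 -8/17 -15/17 0; 0 -15/17 8/17 0; 0 0 0 1]
T3·…·T1 = [3/5 -32/85 -12/17 0; -4/5 -24/85 -9/17 0; 0 -15/17 8/17 0; 0 0 0 1]

T = [3/5 -32/85 -12/17 0; -4/5 -24/85 -9/17 0; 0 -15/17 8/17 0; 0 0 0 1]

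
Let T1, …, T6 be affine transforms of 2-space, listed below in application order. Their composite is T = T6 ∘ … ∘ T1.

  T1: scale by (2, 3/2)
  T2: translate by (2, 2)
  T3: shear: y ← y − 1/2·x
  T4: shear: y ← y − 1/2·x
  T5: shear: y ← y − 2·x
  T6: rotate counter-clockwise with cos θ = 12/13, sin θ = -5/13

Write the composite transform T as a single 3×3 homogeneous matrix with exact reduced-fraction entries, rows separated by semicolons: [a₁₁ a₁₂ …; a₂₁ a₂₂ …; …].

T1 = [2 0 0; 0 3/2 0; 0 0 1]
T2·T1 = [2 0 2; 0 3/2 2; 0 0 1]
T3·…·T1 = [2 0 2; -1 3/2 1; 0 0 1]
T4·…·T1 = [2 0 2; -2 3/2 0; 0 0 1]
T5·…·T1 = [2 0 2; -6 3/2 -4; 0 0 1]
T6·…·T1 = [-6/13 15/26 4/13; -82/13 18/13 -58/13; 0 0 1]

T = [-6/13 15/26 4/13; -82/13 18/13 -58/13; 0 0 1]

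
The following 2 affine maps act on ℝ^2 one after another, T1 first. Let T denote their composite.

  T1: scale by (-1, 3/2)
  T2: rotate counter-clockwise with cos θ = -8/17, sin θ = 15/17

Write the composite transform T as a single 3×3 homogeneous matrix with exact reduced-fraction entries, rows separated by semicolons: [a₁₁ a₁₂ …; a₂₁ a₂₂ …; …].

T1 = [-1 0 0; 0 3/2 0; 0 0 1]
T2·T1 = [8/17 -45/34 0; -15/17 -12/17 0; 0 0 1]

T = [8/17 -45/34 0; -15/17 -12/17 0; 0 0 1]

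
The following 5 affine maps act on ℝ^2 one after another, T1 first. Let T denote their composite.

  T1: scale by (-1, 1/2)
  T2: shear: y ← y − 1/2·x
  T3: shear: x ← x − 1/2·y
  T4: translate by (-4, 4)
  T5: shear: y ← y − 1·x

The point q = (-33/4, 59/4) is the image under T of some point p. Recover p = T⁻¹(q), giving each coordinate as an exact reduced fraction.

p = (3, 2)

T1 = [-1 0 0; 0 1/2 0; 0 0 1]
T2·T1 = [-1 0 0; 1/2 1/2 0; 0 0 1]
T3·…·T1 = [-5/4 -1/4 0; 1/2 1/2 0; 0 0 1]
T4·…·T1 = [-5/4 -1/4 -4; 1/2 1/2 4; 0 0 1]
T5·…·T1 = [-5/4 -1/4 -4; 7/4 3/4 8; 0 0 1]
det M = -1/2; M⁻¹ = [-3/2 -1/2 -2; 7/2 5/2 -6; 0 0 1]
M⁻¹ · (-33/4, 59/4)ᵀ = (3, 2)ᵀ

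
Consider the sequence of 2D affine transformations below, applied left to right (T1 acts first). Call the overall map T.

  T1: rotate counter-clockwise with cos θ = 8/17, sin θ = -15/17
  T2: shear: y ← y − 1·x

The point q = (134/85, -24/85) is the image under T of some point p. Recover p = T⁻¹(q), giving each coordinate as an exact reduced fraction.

p = (-2/5, 2)

T1 = [8/17 15/17 0; -15/17 8/17 0; 0 0 1]
T2·T1 = [8/17 15/17 0; -23/17 -7/17 0; 0 0 1]
det M = 1; M⁻¹ = [-7/17 -15/17 0; 23/17 8/17 0; 0 0 1]
M⁻¹ · (134/85, -24/85)ᵀ = (-2/5, 2)ᵀ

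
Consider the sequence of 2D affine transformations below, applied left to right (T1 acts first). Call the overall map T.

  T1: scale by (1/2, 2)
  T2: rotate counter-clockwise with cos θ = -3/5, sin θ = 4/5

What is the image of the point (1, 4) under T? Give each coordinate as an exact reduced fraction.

T(p) = (-67/10, -22/5)

T1 scale by (1/2, 2): (1, 4) → (1/2, 8)
T2 rotate counter-clockwise with cos θ = -3/5, sin θ = 4/5: (1/2, 8) → (-67/10, -22/5)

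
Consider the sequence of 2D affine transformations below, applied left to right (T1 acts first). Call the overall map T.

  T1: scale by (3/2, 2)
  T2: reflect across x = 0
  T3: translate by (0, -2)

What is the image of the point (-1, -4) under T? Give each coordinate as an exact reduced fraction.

T1 scale by (3/2, 2): (-1, -4) → (-3/2, -8)
T2 reflect across x = 0: (-3/2, -8) → (3/2, -8)
T3 translate by (0, -2): (3/2, -8) → (3/2, -10)

T(p) = (3/2, -10)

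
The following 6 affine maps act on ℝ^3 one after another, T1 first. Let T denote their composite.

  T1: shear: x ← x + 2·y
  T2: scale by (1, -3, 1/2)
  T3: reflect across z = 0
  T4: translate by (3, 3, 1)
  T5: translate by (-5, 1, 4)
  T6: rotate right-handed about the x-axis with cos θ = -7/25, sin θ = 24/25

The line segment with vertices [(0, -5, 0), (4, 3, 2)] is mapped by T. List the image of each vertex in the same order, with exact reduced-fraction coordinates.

image vertices: (-12, -253/25, 421/25), (8, -61/25, -148/25)

T1 shear: x ← x + 2·y: (0, -5, 0) → (-10, -5, 0); (4, 3, 2) → (10, 3, 2)
T2 scale by (1, -3, 1/2): (-10, -5, 0) → (-10, 15, 0); (10, 3, 2) → (10, -9, 1)
T3 reflect across z = 0: (-10, 15, 0) → (-10, 15, 0); (10, -9, 1) → (10, -9, -1)
T4 translate by (3, 3, 1): (-10, 15, 0) → (-7, 18, 1); (10, -9, -1) → (13, -6, 0)
T5 translate by (-5, 1, 4): (-7, 18, 1) → (-12, 19, 5); (13, -6, 0) → (8, -5, 4)
T6 rotate right-handed about the x-axis with cos θ = -7/25, sin θ = 24/25: (-12, 19, 5) → (-12, -253/25, 421/25); (8, -5, 4) → (8, -61/25, -148/25)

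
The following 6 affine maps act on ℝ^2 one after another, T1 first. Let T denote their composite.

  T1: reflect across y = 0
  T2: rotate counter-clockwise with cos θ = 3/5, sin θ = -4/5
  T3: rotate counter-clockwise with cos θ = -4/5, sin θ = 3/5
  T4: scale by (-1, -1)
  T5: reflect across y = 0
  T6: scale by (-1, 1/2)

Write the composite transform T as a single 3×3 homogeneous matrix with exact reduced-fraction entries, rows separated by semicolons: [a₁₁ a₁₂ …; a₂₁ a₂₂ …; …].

T = [0 1 0; 1/2 0 0; 0 0 1]

T1 = [1 0 0; 0 -1 0; 0 0 1]
T2·T1 = [3/5 -4/5 0; -4/5 -3/5 0; 0 0 1]
T3·…·T1 = [0 1 0; 1 0 0; 0 0 1]
T4·…·T1 = [0 -1 0; -1 0 0; 0 0 1]
T5·…·T1 = [0 -1 0; 1 0 0; 0 0 1]
T6·…·T1 = [0 1 0; 1/2 0 0; 0 0 1]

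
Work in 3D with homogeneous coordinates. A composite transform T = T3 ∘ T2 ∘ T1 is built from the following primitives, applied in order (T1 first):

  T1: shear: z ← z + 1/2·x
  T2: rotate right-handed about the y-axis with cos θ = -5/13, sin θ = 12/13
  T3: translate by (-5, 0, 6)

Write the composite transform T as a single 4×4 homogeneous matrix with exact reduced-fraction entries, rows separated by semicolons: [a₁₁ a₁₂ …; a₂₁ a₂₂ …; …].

T = [1/13 0 12/13 -5; 0 1 0 0; -29/26 0 -5/13 6; 0 0 0 1]

T1 = [1 0 0 0; 0 1 0 0; 1/2 0 1 0; 0 0 0 1]
T2·T1 = [1/13 0 12/13 0; 0 1 0 0; -29/26 0 -5/13 0; 0 0 0 1]
T3·…·T1 = [1/13 0 12/13 -5; 0 1 0 0; -29/26 0 -5/13 6; 0 0 0 1]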